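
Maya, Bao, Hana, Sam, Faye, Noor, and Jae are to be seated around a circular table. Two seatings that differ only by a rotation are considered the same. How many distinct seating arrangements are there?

720

Fix one person's seat to break rotational symmetry; the remaining 6 people can be arranged in (6)! = 720 ways.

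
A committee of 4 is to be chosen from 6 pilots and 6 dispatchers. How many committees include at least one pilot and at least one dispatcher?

With no constraint there are C(12,4) = 495 possible selections.
Selections missing a whole group: no pilots → C(6,4) = 15; no dispatchers → C(6,4) = 15.
Both groups omitted at once is impossible, so 495 − 30 = 465.

465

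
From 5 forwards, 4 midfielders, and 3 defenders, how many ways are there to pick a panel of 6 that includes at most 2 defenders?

Split by how many defenders are chosen (0 through 2).
Sum: C(3,0)·C(9,6) + C(3,1)·C(9,5) + C(3,2)·C(9,4) = 84 + 378 + 378 = 840.

840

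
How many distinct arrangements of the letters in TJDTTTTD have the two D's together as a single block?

Treat the 2 copies of D as a single block. The multiset to arrange is then {DD, J, T, T, T, T, T}, 7 items in all.
That gives (7)!/(5!) = 42 arrangements.

42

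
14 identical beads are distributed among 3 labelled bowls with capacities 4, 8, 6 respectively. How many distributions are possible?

15

By stars and bars, unrestricted non-negative solutions to x_1+…+x_3 = 14 number C(14+2,2) = 120.
Subtract solutions that violate a single cap (substitute x_i' = x_i − (cap_i+1)): x_1 ≥ 5 gives C(11,2) = 55; x_2 ≥ 9 gives C(7,2) = 21; x_3 ≥ 7 gives C(9,2) = 36. Together 112.
Add back pairs where two caps are both exceeded: 1 + 6 + 0 = 7.
By inclusion–exclusion the count is 120 − 112 + 7 = 15.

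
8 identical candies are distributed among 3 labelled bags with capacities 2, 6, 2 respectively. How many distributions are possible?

6

By stars and bars, unrestricted non-negative solutions to x_1+…+x_3 = 8 number C(8+2,2) = 45.
Subtract solutions that violate a single cap (substitute x_i' = x_i − (cap_i+1)): x_1 ≥ 3 gives C(7,2) = 21; x_2 ≥ 7 gives C(3,2) = 3; x_3 ≥ 3 gives C(7,2) = 21. Together 45.
Add back pairs where two caps are both exceeded: 0 + 6 + 0 = 6.
By inclusion–exclusion the count is 45 − 45 + 6 = 6.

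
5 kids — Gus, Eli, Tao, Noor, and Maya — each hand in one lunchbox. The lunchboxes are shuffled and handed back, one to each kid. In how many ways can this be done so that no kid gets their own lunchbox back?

44

Count assignments avoiding every fixed point. For any j of the 5 kids fixed to their own lunchbox, the other 5−j can be arranged in (5−j)! ways.
By inclusion–exclusion this is Σ_{j=0}^{5} (−1)^j C(5,j)·(5−j)!.
Computing: 120 − 120 + 60 − 20 + 5 − 1 = 44.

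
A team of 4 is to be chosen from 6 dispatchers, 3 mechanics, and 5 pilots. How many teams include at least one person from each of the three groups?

495

With no constraint there are C(14,4) = 1001 possible selections.
Selections missing a whole group: no dispatchers → C(8,4) = 70; no mechanics → C(11,4) = 330; no pilots → C(9,4) = 126.
Add back selections omitting two groups (i.e. drawn from a single group): C(6,4) + C(3,4) + C(5,4) = 20.
By inclusion–exclusion: 1001 − 526 + 20 = 495.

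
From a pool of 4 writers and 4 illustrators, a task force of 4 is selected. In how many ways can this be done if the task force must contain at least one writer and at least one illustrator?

Unrestricted: C(8,4) = 70 ways to pick any 4 of the 8.
Selections missing a whole group: no writers → C(4,4) = 1; no illustrators → C(4,4) = 1.
Both groups omitted at once is impossible, so 70 − 2 = 68.

68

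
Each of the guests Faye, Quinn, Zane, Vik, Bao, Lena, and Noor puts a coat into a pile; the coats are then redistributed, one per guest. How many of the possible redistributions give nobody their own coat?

1854

Count assignments avoiding every fixed point. For any j of the 7 guests fixed to their own coat, the other 7−j can be arranged in (7−j)! ways.
By inclusion–exclusion this is Σ_{j=0}^{7} (−1)^j C(7,j)·(7−j)!.
Computing: 5040 − 5040 + 2520 − 840 + 210 − 42 + 7 − 1 = 1854.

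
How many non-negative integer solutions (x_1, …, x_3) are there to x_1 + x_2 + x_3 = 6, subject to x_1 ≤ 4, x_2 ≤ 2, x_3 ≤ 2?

Ignoring the caps, the number of non-negative solutions to x_1+…+x_3 = 6 is C(8,2) = 28.
Subtract solutions that violate a single cap (substitute x_i' = x_i − (cap_i+1)): x_1 ≥ 5 gives C(3,2) = 3; x_2 ≥ 3 gives C(5,2) = 10; x_3 ≥ 3 gives C(5,2) = 10. Together 23.
Add back pairs where two caps are both exceeded: 0 + 0 + 1 = 1.
By inclusion–exclusion the count is 28 − 23 + 1 = 6.

6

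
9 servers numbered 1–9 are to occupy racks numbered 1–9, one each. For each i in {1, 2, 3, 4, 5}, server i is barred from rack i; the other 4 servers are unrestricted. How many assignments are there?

205056

Let Aᵢ (for 1 ≤ i ≤ 5) be the placements that put server i in its forbidden rack. Any j of these fix j positions, leaving (9−j)! ways to fill the rest, and there are C(5,j) ways to pick which j.
By inclusion–exclusion, the number of valid placements is Σ_{j=0}^{5} (−1)^j C(5,j)·(9−j)!.
Computing: 362880 − 201600 + 50400 − 7200 + 600 − 24 = 205056.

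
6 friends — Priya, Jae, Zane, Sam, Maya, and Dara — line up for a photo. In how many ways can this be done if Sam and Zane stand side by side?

240

Treat {Sam, Zane} as a single unit. There are 5 units to order, and the pair itself can be ordered 2 ways.
So the count is 2·(5)! = 240.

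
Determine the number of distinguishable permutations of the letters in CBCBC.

10

Letter multiplicities in CBCBC: B×2, C×3.
The number of distinct arrangements is 5!/(3!·2!) = 120/12 = 10.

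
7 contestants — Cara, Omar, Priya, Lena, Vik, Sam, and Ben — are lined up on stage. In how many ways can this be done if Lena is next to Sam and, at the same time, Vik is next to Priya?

480

Treat {Lena,Sam} as one block (2 orders) and {Vik,Priya} as another (2 orders).
That leaves 5 units to arrange: 2 × 2 × 5! = 4 × 120 = 480.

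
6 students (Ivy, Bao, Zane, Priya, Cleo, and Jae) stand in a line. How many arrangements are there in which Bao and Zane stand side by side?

Place the 4 others and the Bao-Zane pair as 5 objects in a line; the pair has 2 internal arrangements.
So the count is 2·(5)! = 240.

240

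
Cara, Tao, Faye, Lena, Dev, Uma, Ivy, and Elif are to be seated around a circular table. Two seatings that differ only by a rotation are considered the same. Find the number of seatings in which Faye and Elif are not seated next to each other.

3600

Without the restriction there are (7)! = 5040 seatings.
Those with Faye next to Elif: fuse the pair into one unit and seat 7 units around a circle — 2·(6)! = 1440.
Subtracting, 5040 − 1440 = 3600.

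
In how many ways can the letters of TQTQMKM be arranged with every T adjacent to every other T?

180

Treat the 2 copies of T as a single block. The multiset to arrange is then {TT, K, M, M, Q, Q}, 6 items in all.
That gives (6)!/(2!·2!) = 180 arrangements.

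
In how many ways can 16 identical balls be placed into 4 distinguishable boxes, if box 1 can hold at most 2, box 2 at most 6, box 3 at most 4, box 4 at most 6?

Ignoring the caps, the number of non-negative solutions to x_1+…+x_4 = 16 is C(19,3) = 969.
Subtract solutions that violate a single cap (substitute x_i' = x_i − (cap_i+1)): x_1 ≥ 3 gives C(16,3) = 560; x_2 ≥ 7 gives C(12,3) = 220; x_3 ≥ 5 gives C(14,3) = 364; x_4 ≥ 7 gives C(12,3) = 220. Together 1364.
Add back pairs where two caps are both exceeded: 84 + 165 + 84 + 35 + 10 + 35 = 413.
Subtract triples: 4 + 0 + 4 + 0 = 8.
By inclusion–exclusion the count is 969 − 1364 + 413 − 8 = 10.

10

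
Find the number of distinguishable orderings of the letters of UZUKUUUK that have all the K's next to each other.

42

Treat the 2 copies of K as a single block. The multiset to arrange is then {KK, U, U, U, U, U, Z}, 7 items in all.
That gives (7)!/(5!) = 42 arrangements.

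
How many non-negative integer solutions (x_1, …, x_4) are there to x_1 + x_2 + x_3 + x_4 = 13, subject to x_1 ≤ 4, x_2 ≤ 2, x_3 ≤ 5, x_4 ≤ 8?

Without the upper bounds there are C(16,3) = 560 ways to split 13 among 4 variables.
Subtract solutions that violate a single cap (substitute x_i' = x_i − (cap_i+1)): x_1 ≥ 5 gives C(11,3) = 165; x_2 ≥ 3 gives C(13,3) = 286; x_3 ≥ 6 gives C(10,3) = 120; x_4 ≥ 9 gives C(7,3) = 35. Together 606.
Add back pairs where two caps are both exceeded: 56 + 10 + 0 + 35 + 4 + 0 = 105.
By inclusion–exclusion the count is 560 − 606 + 105 = 59.

59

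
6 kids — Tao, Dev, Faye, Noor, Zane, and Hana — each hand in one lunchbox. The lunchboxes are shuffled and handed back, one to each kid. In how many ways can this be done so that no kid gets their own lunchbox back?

265

Count assignments avoiding every fixed point. For any j of the 6 kids fixed to their own lunchbox, the other 6−j can be arranged in (6−j)! ways.
By inclusion–exclusion this is Σ_{j=0}^{6} (−1)^j C(6,j)·(6−j)!.
Computing: 720 − 720 + 360 − 120 + 30 − 6 + 1 = 265.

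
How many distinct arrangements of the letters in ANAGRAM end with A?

Fix A in the last position and arrange the remaining 6 letters.
Those 6 letters have A appearing twice, giving (6)!/(2!) = 360.

360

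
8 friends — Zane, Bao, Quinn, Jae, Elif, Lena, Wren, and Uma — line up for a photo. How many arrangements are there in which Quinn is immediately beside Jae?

10080

Glue Quinn and Jae into one block (2 internal orders), leaving 7 units to arrange in a row.
So the count is 2·(7)! = 10080.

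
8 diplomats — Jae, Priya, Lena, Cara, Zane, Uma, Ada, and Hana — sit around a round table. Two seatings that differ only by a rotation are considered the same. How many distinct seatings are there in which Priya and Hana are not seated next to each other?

All circular seatings of 8 people number (7)! = 5040.
Those with Priya next to Hana: fuse the pair into one unit and seat 7 units around a circle — 2·(6)! = 1440.
Subtracting, 5040 − 1440 = 3600.

3600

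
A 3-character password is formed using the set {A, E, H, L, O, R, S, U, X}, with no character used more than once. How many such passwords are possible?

This is a permutation of 3 out of 9: P(9,3) = 9!/6!.
That product is 9 × 8 × 7 = 504.

504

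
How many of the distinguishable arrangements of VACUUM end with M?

60

Fix M in the last position and arrange the remaining 5 letters.
Those 5 letters have U appearing twice, giving (5)!/(2!) = 60.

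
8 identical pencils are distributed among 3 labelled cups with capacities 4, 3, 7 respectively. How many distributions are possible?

19

Ignoring the caps, the number of non-negative solutions to x_1+…+x_3 = 8 is C(10,2) = 45.
Subtract solutions that violate a single cap (substitute x_i' = x_i − (cap_i+1)): x_1 ≥ 5 gives C(5,2) = 10; x_2 ≥ 4 gives C(6,2) = 15; x_3 ≥ 8 gives C(2,2) = 1. Together 26.
No two caps can be exceeded simultaneously, so the pair terms are all 0.
By inclusion–exclusion the count is 45 − 26 + 0 = 19.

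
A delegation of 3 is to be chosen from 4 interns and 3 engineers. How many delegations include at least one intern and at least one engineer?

Total 3-person selections from all 7: C(7,3) = 35.
Selections missing a whole group: no interns → C(3,3) = 1; no engineers → C(4,3) = 4.
Both groups omitted at once is impossible, so 35 − 5 = 30.

30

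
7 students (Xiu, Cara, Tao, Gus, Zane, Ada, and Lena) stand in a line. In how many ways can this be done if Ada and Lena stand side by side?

Glue Ada and Lena into one block (2 internal orders), leaving 6 units to arrange in a row.
That gives 2 × 6! = 2 × 720 = 1440.

1440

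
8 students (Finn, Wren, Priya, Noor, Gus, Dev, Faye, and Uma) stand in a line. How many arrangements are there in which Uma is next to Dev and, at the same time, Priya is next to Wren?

2880

Treat {Uma,Dev} as one block (2 orders) and {Priya,Wren} as another (2 orders).
That leaves 6 units to arrange: 2 × 2 × 6! = 4 × 720 = 2880.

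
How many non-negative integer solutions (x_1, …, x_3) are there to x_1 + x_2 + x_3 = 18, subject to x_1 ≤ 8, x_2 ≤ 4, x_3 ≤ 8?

6

By stars and bars, unrestricted non-negative solutions to x_1+…+x_3 = 18 number C(18+2,2) = 190.
Subtract solutions that violate a single cap (substitute x_i' = x_i − (cap_i+1)): x_1 ≥ 9 gives C(11,2) = 55; x_2 ≥ 5 gives C(15,2) = 105; x_3 ≥ 9 gives C(11,2) = 55. Together 215.
Add back pairs where two caps are both exceeded: 15 + 1 + 15 = 31.
By inclusion–exclusion the count is 190 − 215 + 31 = 6.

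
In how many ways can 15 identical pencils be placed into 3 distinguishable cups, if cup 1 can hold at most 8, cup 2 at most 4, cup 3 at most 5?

Ignoring the caps, the number of non-negative solutions to x_1+…+x_3 = 15 is C(17,2) = 136.
Subtract solutions that violate a single cap (substitute x_i' = x_i − (cap_i+1)): x_1 ≥ 9 gives C(8,2) = 28; x_2 ≥ 5 gives C(12,2) = 66; x_3 ≥ 6 gives C(11,2) = 55. Together 149.
Add back pairs where two caps are both exceeded: 3 + 1 + 15 = 19.
By inclusion–exclusion the count is 136 − 149 + 19 = 6.

6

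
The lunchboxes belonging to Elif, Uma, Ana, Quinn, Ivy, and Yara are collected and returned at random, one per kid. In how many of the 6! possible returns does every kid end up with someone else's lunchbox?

Let Aᵢ be the assignments in which kid i gets their own lunchbox. We want the size of the complement of A₁∪…∪A_6.
By inclusion–exclusion this is Σ_{j=0}^{6} (−1)^j C(6,j)·(6−j)!.
Computing: 720 − 720 + 360 − 120 + 30 − 6 + 1 = 265.

265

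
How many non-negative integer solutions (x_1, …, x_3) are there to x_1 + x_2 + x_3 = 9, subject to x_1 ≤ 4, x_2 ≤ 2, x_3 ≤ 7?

Without the upper bounds there are C(11,2) = 55 ways to split 9 among 3 variables.
Subtract solutions that violate a single cap (substitute x_i' = x_i − (cap_i+1)): x_1 ≥ 5 gives C(6,2) = 15; x_2 ≥ 3 gives C(8,2) = 28; x_3 ≥ 8 gives C(3,2) = 3. Together 46.
Add back pairs where two caps are both exceeded: 3 + 0 + 0 = 3.
By inclusion–exclusion the count is 55 − 46 + 3 = 12.

12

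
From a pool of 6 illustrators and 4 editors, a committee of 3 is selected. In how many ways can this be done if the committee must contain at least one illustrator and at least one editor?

Unrestricted: C(10,3) = 120 ways to pick any 3 of the 10.
Selections missing a whole group: no illustrators → C(4,3) = 4; no editors → C(6,3) = 20.
Both groups omitted at once is impossible, so 120 − 24 = 96.

96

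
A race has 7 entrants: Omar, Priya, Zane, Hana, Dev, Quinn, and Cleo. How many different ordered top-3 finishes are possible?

210

There are 7 choices for 1st place, 6 for 2nd, and 5 for 3rd.
That gives 7 × 6 × 5 = 210.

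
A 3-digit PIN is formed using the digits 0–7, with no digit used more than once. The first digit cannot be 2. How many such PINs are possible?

The first digit has 8−1 = 7 choices (anything except 2).
The remaining 2 digits are filled from the other 7 symbols without repetition: 7 × 6 = 42.
Total: 7 × 42 = 294.

294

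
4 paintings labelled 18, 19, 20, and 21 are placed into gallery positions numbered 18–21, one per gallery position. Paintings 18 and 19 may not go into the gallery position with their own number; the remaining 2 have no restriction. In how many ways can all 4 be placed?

14

Let Aᵢ (for i ∈ {18, 19}) be the placements that put painting i in its forbidden gallery position. Any j of these fix j positions, leaving (4−j)! ways to fill the rest, and there are C(2,j) ways to pick which j.
By inclusion–exclusion, the number of valid placements is Σ_{j=0}^{2} (−1)^j C(2,j)·(4−j)!.
Computing: 24 − 12 + 2 = 14.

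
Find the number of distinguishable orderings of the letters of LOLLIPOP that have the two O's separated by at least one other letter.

There are 8!/(3!·2!·2!) = 1680 arrangements of LOLLIPOP in total.
Arrangements with the O's together: treat OO as one letter, giving (7)!/(3!·2!) = 420.
Hence 1680 − 420 = 1260.

1260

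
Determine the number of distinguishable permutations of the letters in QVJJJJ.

30

The 6 letters of QVJJJJ have repeats: J appearing 4 times.
The number of distinct arrangements is 6!/(4!) = 720/24 = 30.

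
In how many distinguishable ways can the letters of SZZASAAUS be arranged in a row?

5040

Letter multiplicities in SZZASAAUS: A×3, S×3, U×1, Z×2.
So there are 9! / (3!·3!·2!) = 5040 distinguishable arrangements.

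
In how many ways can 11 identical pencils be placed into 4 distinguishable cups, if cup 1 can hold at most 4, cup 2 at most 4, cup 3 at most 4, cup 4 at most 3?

34

By stars and bars, unrestricted non-negative solutions to x_1+…+x_4 = 11 number C(11+3,3) = 364.
Subtract solutions that violate a single cap (substitute x_i' = x_i − (cap_i+1)): x_1 ≥ 5 gives C(9,3) = 84; x_2 ≥ 5 gives C(9,3) = 84; x_3 ≥ 5 gives C(9,3) = 84; x_4 ≥ 4 gives C(10,3) = 120. Together 372.
Add back pairs where two caps are both exceeded: 4 + 4 + 10 + 4 + 10 + 10 = 42.
By inclusion–exclusion the count is 364 − 372 + 42 = 34.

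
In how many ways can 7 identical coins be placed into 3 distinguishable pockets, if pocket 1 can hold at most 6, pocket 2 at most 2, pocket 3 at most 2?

8

Ignoring the caps, the number of non-negative solutions to x_1+…+x_3 = 7 is C(9,2) = 36.
Subtract solutions that violate a single cap (substitute x_i' = x_i − (cap_i+1)): x_1 ≥ 7 gives C(2,2) = 1; x_2 ≥ 3 gives C(6,2) = 15; x_3 ≥ 3 gives C(6,2) = 15. Together 31.
Add back pairs where two caps are both exceeded: 0 + 0 + 3 = 3.
By inclusion–exclusion the count is 36 − 31 + 3 = 8.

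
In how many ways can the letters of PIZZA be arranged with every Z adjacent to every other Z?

24

Treat the 2 copies of Z as a single block. The multiset to arrange is then {ZZ, A, I, P}, 4 items in all.
All 4 items are distinct, so there are (4)! = 24 arrangements.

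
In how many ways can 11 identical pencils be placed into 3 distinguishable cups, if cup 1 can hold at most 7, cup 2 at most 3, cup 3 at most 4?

By stars and bars, unrestricted non-negative solutions to x_1+…+x_3 = 11 number C(11+2,2) = 78.
Subtract solutions that violate a single cap (substitute x_i' = x_i − (cap_i+1)): x_1 ≥ 8 gives C(5,2) = 10; x_2 ≥ 4 gives C(9,2) = 36; x_3 ≥ 5 gives C(8,2) = 28. Together 74.
Add back pairs where two caps are both exceeded: 0 + 0 + 6 = 6.
By inclusion–exclusion the count is 78 − 74 + 6 = 10.

10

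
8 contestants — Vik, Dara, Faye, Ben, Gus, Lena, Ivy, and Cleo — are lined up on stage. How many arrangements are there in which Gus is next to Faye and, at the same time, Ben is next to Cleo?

Treat {Gus,Faye} as one block (2 orders) and {Ben,Cleo} as another (2 orders).
That leaves 6 units to arrange: 2 × 2 × 6! = 4 × 720 = 2880.

2880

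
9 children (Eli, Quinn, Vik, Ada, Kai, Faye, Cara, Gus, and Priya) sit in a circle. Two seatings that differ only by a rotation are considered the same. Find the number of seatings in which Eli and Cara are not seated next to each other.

30240

All circular seatings of 9 people number (8)! = 40320.
Those with Eli next to Cara: fuse the pair into one unit and seat 8 units around a circle — 2·(7)! = 10080.
Subtracting, 40320 − 10080 = 30240.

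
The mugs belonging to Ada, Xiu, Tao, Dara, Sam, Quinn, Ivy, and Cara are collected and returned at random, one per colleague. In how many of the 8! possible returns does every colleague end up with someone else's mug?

Let Aᵢ be the assignments in which colleague i gets their own mug. We want the size of the complement of A₁∪…∪A_8.
By inclusion–exclusion this is Σ_{j=0}^{8} (−1)^j C(8,j)·(8−j)!.
Computing: 40320 − 40320 + 20160 − 6720 + 1680 − 336 + 56 − 8 + 1 = 14833.

14833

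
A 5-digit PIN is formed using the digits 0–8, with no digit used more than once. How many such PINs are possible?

15120

This is a permutation of 5 out of 9: P(9,5) = 9!/4!.
9 × 8 × 7 × 6 × 5 = 15120.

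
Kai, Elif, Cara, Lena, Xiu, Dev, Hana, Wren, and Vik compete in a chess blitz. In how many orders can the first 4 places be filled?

3024

This is an ordered selection of 4 from 9: P(9,4).
That gives 9 × 8 × 7 × 6 = 3024.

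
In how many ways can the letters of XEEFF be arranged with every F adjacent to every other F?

Treat the 2 copies of F as a single block. The multiset to arrange is then {FF, E, E, X}, 4 items in all.
That gives (4)!/(2!) = 12 arrangements.

12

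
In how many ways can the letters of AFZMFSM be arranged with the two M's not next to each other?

900

There are 7!/(2!·2!) = 1260 arrangements of AFZMFSM in total.
If the two M's are adjacent, glue them into one block, leaving 6 items to arrange: (6)!/(2!) = 360 ways.
Hence 1260 − 360 = 900.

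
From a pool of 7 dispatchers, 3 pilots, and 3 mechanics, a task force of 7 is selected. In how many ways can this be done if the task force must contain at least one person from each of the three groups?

With no constraint there are C(13,7) = 1716 possible selections.
Selections missing a whole group: no dispatchers → C(6,7) = 0; no pilots → C(10,7) = 120; no mechanics → C(10,7) = 120.
Add back selections omitting two groups (i.e. drawn from a single group): C(7,7) + C(3,7) + C(3,7) = 1.
By inclusion–exclusion: 1716 − 240 + 1 = 1477.

1477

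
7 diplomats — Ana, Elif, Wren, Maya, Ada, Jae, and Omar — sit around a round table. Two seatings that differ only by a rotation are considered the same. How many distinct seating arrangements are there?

Around a circle, 7 distinct people have 7!/7 = (6)! = 720 rotationally distinct seatings.

720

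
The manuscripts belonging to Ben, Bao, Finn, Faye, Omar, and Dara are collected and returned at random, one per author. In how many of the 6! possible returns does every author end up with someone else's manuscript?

Count assignments avoiding every fixed point. For any j of the 6 authors fixed to their own manuscript, the other 6−j can be arranged in (6−j)! ways.
By inclusion–exclusion this is Σ_{j=0}^{6} (−1)^j C(6,j)·(6−j)!.
Computing: 720 − 720 + 360 − 120 + 30 − 6 + 1 = 265.

265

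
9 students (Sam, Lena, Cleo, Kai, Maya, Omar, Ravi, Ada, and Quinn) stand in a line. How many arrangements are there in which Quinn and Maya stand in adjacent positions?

80640

Treat {Quinn, Maya} as a single unit. There are 8 units to order, and the pair itself can be ordered 2 ways.
That gives 2 × 8! = 2 × 40320 = 80640.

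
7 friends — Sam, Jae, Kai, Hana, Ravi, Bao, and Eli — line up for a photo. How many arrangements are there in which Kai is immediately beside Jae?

Place the 5 others and the Kai-Jae pair as 6 objects in a line; the pair has 2 internal arrangements.
So the count is 2·(6)! = 1440.

1440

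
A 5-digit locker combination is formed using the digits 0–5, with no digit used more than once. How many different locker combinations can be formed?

720

This is a permutation of 5 out of 6: P(6,5) = 6!/1!.
That product is 6 × 5 × 4 × 3 × 2 = 720.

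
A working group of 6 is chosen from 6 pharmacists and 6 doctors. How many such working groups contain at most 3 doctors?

Split by how many doctors are chosen (0 through 3).
Sum: C(6,0)·C(6,6) + C(6,1)·C(6,5) + C(6,2)·C(6,4) + C(6,3)·C(6,3) = 1 + 36 + 225 + 400 = 662.

662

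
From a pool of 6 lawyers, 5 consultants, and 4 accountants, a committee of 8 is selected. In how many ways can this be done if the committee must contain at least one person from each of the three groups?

Unrestricted: C(15,8) = 6435 ways to pick any 8 of the 15.
Selections missing a whole group: no lawyers → C(9,8) = 9; no consultants → C(10,8) = 45; no accountants → C(11,8) = 165.
Add back selections omitting two groups (i.e. drawn from a single group): C(6,8) + C(5,8) + C(4,8) = 0.
By inclusion–exclusion: 6435 − 219 + 0 = 6216.

6216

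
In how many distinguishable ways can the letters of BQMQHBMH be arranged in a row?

The 8 letters of BQMQHBMH have repeats: B appearing twice, H appearing twice, M appearing twice, and Q appearing twice.
So there are 8! / (2!·2!·2!·2!) = 2520 distinguishable arrangements.

2520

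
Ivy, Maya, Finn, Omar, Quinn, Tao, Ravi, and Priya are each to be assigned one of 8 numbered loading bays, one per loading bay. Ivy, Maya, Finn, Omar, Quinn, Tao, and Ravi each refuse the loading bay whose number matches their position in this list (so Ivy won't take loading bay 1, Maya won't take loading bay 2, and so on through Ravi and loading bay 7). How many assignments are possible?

Let Aᵢ (for 1 ≤ i ≤ 7) be the placements that put person i in their forbidden loading bay. Any j of these fix j positions, leaving (8−j)! ways to fill the rest, and there are C(7,j) ways to pick which j.
By inclusion–exclusion, the number of valid placements is Σ_{j=0}^{7} (−1)^j C(7,j)·(8−j)!.
Computing: 40320 − 35280 + 15120 − 4200 + 840 − 126 + 14 − 1 = 16687.

16687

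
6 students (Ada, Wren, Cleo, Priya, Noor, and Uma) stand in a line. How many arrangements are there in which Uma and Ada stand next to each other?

Glue Uma and Ada into one block (2 internal orders), leaving 5 units to arrange in a row.
So the count is 2·(5)! = 240.

240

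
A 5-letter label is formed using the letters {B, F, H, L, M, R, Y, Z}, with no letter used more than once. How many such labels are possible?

6720

This is a permutation of 5 out of 8: P(8,5) = 8!/3!.
That product is 8 × 7 × 6 × 5 × 4 = 6720.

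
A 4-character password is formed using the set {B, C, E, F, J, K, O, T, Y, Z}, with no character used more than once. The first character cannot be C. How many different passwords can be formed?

The first character has 10−1 = 9 choices (anything except C).
The remaining 3 characters are filled from the other 9 symbols without repetition: 9 × 8 × 7 = 504.
Total: 9 × 504 = 4536.

4536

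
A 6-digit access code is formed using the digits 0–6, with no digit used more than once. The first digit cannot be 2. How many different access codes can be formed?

4320

The first digit has 7−1 = 6 choices (anything except 2).
The remaining 5 digits are filled from the other 6 symbols without repetition: 6 × 5 × 4 × 3 × 2 = 720.
Total: 6 × 720 = 4320.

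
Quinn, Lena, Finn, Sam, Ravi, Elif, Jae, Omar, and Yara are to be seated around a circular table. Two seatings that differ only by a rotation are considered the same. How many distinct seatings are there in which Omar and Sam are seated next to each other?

10080

Treat {Omar, Sam} as one unit (2 internal orders) and seat the resulting 8 units around the table: (7)! circular arrangements.
So 2 × (7)! = 2 × 5040 = 10080.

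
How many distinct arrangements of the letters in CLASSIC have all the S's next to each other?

Treat the 2 copies of S as a single block. The multiset to arrange is then {SS, A, C, C, I, L}, 6 items in all.
That gives (6)!/(2!) = 360 arrangements.

360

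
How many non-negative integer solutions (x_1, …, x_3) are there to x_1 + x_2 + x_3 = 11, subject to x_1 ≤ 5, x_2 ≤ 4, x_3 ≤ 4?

6

By stars and bars, unrestricted non-negative solutions to x_1+…+x_3 = 11 number C(11+2,2) = 78.
Subtract solutions that violate a single cap (substitute x_i' = x_i − (cap_i+1)): x_1 ≥ 6 gives C(7,2) = 21; x_2 ≥ 5 gives C(8,2) = 28; x_3 ≥ 5 gives C(8,2) = 28. Together 77.
Add back pairs where two caps are both exceeded: 1 + 1 + 3 = 5.
By inclusion–exclusion the count is 78 − 77 + 5 = 6.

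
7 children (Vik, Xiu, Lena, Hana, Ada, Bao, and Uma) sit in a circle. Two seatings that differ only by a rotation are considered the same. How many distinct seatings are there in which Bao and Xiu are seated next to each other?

Treat {Bao, Xiu} as one unit (2 internal orders) and seat the resulting 6 units around the table: (5)! circular arrangements.
So 2 × (5)! = 2 × 120 = 240.

240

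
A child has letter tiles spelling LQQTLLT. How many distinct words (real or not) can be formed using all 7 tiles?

210

Letter multiplicities in LQQTLLT: L×3, Q×2, T×2.
So there are 7! / (3!·2!·2!) = 210 distinguishable arrangements.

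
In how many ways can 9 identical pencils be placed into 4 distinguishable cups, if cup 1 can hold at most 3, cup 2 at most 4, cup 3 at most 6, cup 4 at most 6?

110

Ignoring the caps, the number of non-negative solutions to x_1+…+x_4 = 9 is C(12,3) = 220.
Subtract solutions that violate a single cap (substitute x_i' = x_i − (cap_i+1)): x_1 ≥ 4 gives C(8,3) = 56; x_2 ≥ 5 gives C(7,3) = 35; x_3 ≥ 7 gives C(5,3) = 10; x_4 ≥ 7 gives C(5,3) = 10. Together 111.
Add back pairs where two caps are both exceeded: 1 + 0 + 0 + 0 + 0 + 0 = 1.
By inclusion–exclusion the count is 220 − 111 + 1 = 110.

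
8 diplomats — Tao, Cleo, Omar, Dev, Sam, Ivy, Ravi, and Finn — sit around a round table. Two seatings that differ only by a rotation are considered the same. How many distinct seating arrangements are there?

5040

Fix one person's seat to break rotational symmetry; the remaining 7 people can be arranged in (7)! = 5040 ways.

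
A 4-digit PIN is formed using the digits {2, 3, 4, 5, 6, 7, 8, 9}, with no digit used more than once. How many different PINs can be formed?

This is a permutation of 4 out of 8: P(8,4) = 8!/4!.
8 × 7 × 6 × 5 = 1680.

1680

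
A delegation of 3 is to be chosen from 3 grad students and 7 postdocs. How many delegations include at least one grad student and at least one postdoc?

84

Total 3-person selections from all 10: C(10,3) = 120.
Selections missing a whole group: no grad students → C(7,3) = 35; no postdocs → C(3,3) = 1.
Both groups omitted at once is impossible, so 120 − 36 = 84.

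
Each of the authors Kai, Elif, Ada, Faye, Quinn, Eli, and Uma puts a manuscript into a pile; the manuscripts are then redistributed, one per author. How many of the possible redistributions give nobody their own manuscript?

Count assignments avoiding every fixed point. For any j of the 7 authors fixed to their own manuscript, the other 7−j can be arranged in (7−j)! ways.
By inclusion–exclusion this is Σ_{j=0}^{7} (−1)^j C(7,j)·(7−j)!.
Computing: 5040 − 5040 + 2520 − 840 + 210 − 42 + 7 − 1 = 1854.

1854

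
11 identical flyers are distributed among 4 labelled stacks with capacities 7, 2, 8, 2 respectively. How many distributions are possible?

62

Ignoring the caps, the number of non-negative solutions to x_1+…+x_4 = 11 is C(14,3) = 364.
Subtract solutions that violate a single cap (substitute x_i' = x_i − (cap_i+1)): x_1 ≥ 8 gives C(6,3) = 20; x_2 ≥ 3 gives C(11,3) = 165; x_3 ≥ 9 gives C(5,3) = 10; x_4 ≥ 3 gives C(11,3) = 165. Together 360.
Add back pairs where two caps are both exceeded: 1 + 0 + 1 + 0 + 56 + 0 = 58.
By inclusion–exclusion the count is 364 − 360 + 58 = 62.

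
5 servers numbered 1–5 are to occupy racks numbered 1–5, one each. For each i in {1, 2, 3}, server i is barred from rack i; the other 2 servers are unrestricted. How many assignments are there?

64

Let Aᵢ (for i ∈ {1, 2, 3}) be the placements that put server i in its forbidden rack. Any j of these fix j positions, leaving (5−j)! ways to fill the rest, and there are C(3,j) ways to pick which j.
By inclusion–exclusion, the number of valid placements is Σ_{j=0}^{3} (−1)^j C(3,j)·(5−j)!.
Computing: 120 − 72 + 18 − 2 = 64.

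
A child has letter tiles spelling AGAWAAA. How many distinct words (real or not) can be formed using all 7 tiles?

42

AGAWAAA has 7 letters with A appearing 5 times.
So there are 7! / (5!) = 42 distinguishable arrangements.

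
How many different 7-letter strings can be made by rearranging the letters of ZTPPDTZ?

ZTPPDTZ has 7 letters with P appearing twice, T appearing twice, and Z appearing twice.
So there are 7! / (2!·2!·2!) = 630 distinguishable arrangements.

630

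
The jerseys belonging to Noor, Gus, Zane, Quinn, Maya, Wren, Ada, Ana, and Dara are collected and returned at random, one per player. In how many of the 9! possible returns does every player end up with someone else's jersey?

133496

Let Aᵢ be the assignments in which player i gets their old jersey. We want the size of the complement of A₁∪…∪A_9.
By inclusion–exclusion this is Σ_{j=0}^{9} (−1)^j C(9,j)·(9−j)!.
Computing: 362880 − 362880 + 181440 − 60480 + 15120 − 3024 + 504 − 72 + 9 − 1 = 133496.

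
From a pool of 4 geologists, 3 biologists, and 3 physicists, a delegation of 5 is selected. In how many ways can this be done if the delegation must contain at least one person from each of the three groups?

204

With no constraint there are C(10,5) = 252 possible selections.
Selections missing a whole group: no geologists → C(6,5) = 6; no biologists → C(7,5) = 21; no physicists → C(7,5) = 21.
Add back selections omitting two groups (i.e. drawn from a single group): C(4,5) + C(3,5) + C(3,5) = 0.
By inclusion–exclusion: 252 − 48 + 0 = 204.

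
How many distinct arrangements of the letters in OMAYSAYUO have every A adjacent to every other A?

10080

Treat the 2 copies of A as a single block. The multiset to arrange is then {AA, M, O, O, S, U, Y, Y}, 8 items in all.
That gives (8)!/(2!·2!) = 10080 arrangements.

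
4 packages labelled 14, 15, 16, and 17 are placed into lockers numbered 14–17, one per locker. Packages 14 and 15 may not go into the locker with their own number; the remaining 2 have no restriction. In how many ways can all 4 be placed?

Let Aᵢ (for i ∈ {14, 15}) be the placements that put package i in its forbidden locker. Any j of these fix j positions, leaving (4−j)! ways to fill the rest, and there are C(2,j) ways to pick which j.
By inclusion–exclusion, the number of valid placements is Σ_{j=0}^{2} (−1)^j C(2,j)·(4−j)!.
Computing: 24 − 12 + 2 = 14.

14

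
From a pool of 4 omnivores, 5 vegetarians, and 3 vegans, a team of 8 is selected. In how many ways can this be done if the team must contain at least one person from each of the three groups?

485

Total 8-person selections from all 12: C(12,8) = 495.
Subtract selections that omit an entire group: no omnivores → C(8,8) = 1; no vegetarians → C(7,8) = 0; no vegans → C(9,8) = 9.
Add back selections omitting two groups (i.e. drawn from a single group): C(4,8) + C(5,8) + C(3,8) = 0.
By inclusion–exclusion: 495 − 10 + 0 = 485.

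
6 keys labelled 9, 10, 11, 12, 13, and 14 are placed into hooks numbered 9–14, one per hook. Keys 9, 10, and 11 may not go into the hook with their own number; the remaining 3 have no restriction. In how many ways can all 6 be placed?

426

Let Aᵢ (for i ∈ {9, 10, 11}) be the placements that put key i in its forbidden hook. Any j of these fix j positions, leaving (6−j)! ways to fill the rest, and there are C(3,j) ways to pick which j.
By inclusion–exclusion, the number of valid placements is Σ_{j=0}^{3} (−1)^j C(3,j)·(6−j)!.
Computing: 720 − 360 + 72 − 6 = 426.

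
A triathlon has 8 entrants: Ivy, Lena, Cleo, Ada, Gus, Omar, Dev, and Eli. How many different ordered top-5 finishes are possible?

This is an ordered selection of 5 from 8: P(8,5).
That gives 8 × 7 × 6 × 5 × 4 = 6720.

6720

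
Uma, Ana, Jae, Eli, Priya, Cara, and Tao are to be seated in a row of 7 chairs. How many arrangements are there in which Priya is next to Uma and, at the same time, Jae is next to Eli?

480

Treat {Priya,Uma} as one block (2 orders) and {Jae,Eli} as another (2 orders).
That leaves 5 units to arrange: 2 × 2 × 5! = 4 × 120 = 480.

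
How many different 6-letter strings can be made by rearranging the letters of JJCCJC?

The 6 letters of JJCCJC have repeats: C appearing 3 times and J appearing 3 times.
So there are 6! / (3!·3!) = 20 distinguishable arrangements.

20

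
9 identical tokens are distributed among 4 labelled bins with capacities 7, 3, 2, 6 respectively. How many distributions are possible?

76

Without the upper bounds there are C(12,3) = 220 ways to split 9 among 4 bins.
Subtract solutions that violate a single cap (substitute x_i' = x_i − (cap_i+1)): x_1 ≥ 8 gives C(4,3) = 4; x_2 ≥ 4 gives C(8,3) = 56; x_3 ≥ 3 gives C(9,3) = 84; x_4 ≥ 7 gives C(5,3) = 10. Together 154.
Add back pairs where two caps are both exceeded: 0 + 0 + 0 + 10 + 0 + 0 = 10.
By inclusion–exclusion the count is 220 − 154 + 10 = 76.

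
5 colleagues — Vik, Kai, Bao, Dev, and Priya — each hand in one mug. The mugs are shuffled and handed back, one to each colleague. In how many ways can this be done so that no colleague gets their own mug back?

44

Count assignments avoiding every fixed point. For any j of the 5 colleagues fixed to their own mug, the other 5−j can be arranged in (5−j)! ways.
By inclusion–exclusion this is Σ_{j=0}^{5} (−1)^j C(5,j)·(5−j)!.
Computing: 120 − 120 + 60 − 20 + 5 − 1 = 44.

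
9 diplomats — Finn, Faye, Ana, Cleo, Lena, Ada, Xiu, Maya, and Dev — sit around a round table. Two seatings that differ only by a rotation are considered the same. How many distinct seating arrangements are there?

Fix one person's seat to break rotational symmetry; the remaining 8 people can be arranged in (8)! = 40320 ways.

40320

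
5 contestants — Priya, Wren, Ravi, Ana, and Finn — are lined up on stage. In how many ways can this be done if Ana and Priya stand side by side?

48

Glue Ana and Priya into one block (2 internal orders), leaving 4 units to arrange in a row.
That gives 2 × 4! = 2 × 24 = 48.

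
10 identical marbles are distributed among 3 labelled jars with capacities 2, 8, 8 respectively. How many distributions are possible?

24

Ignoring the caps, the number of non-negative solutions to x_1+…+x_3 = 10 is C(12,2) = 66.
Subtract solutions that violate a single cap (substitute x_i' = x_i − (cap_i+1)): x_1 ≥ 3 gives C(9,2) = 36; x_2 ≥ 9 gives C(3,2) = 3; x_3 ≥ 9 gives C(3,2) = 3. Together 42.
No two caps can be exceeded simultaneously, so the pair terms are all 0.
By inclusion–exclusion the count is 66 − 42 + 0 = 24.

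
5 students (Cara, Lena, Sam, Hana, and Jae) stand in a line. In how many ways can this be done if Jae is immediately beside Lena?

48

Glue Jae and Lena into one block (2 internal orders), leaving 4 units to arrange in a row.
So the count is 2·(4)! = 48.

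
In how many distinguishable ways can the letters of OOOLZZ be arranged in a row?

60

The 6 letters of OOOLZZ have repeats: O appearing 3 times and Z appearing twice.
So there are 6! / (3!·2!) = 60 distinguishable arrangements.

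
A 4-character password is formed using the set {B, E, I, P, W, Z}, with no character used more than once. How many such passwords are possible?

360

Choose and order 4 of the 6 symbols: the first character has 6 options, the next 5, then 4, 3.
6 × 5 × 4 × 3 = 360.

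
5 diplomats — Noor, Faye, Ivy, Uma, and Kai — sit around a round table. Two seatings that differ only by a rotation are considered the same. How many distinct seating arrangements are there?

24

Fix one person's seat to break rotational symmetry; the remaining 4 people can be arranged in (4)! = 24 ways.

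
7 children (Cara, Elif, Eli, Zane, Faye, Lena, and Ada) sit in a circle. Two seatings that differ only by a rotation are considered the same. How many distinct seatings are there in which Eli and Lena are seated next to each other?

240

Treat {Eli, Lena} as one unit (2 internal orders) and seat the resulting 6 units around the table: (5)! circular arrangements.
So 2 × (5)! = 2 × 120 = 240.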